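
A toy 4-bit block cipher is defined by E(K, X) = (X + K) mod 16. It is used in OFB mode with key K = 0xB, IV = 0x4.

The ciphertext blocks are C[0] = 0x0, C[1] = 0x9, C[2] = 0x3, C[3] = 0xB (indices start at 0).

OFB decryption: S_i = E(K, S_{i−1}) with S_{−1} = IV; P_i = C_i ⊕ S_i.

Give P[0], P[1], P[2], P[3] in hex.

P[0]: S = E(K, 0x4) = 0xF; 0x0 ⊕ 0xF = 0xF.
P[1]: S = E(K, 0xF) = 0xA; 0x9 ⊕ 0xA = 0x3.
P[2]: S = E(K, 0xA) = 0x5; 0x3 ⊕ 0x5 = 0x6.
P[3]: S = E(K, 0x5) = 0x0; 0xB ⊕ 0x0 = 0xB.

P[0] = 0xF, P[1] = 0x3, P[2] = 0x6, P[3] = 0xB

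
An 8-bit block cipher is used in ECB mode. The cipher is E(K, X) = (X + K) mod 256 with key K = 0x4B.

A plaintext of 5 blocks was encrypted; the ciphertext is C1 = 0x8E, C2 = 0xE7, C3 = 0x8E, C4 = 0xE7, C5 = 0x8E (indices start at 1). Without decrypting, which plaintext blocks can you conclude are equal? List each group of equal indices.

ECB encrypts each block independently with the same key, so equal ciphertext blocks imply equal plaintext blocks.
C1 = C3 = C5 = 0x8E, so P1 = P3 = P5.
C2 = C4 = 0xE7, so P2 = P4.

P1 = P3 = P5; P2 = P4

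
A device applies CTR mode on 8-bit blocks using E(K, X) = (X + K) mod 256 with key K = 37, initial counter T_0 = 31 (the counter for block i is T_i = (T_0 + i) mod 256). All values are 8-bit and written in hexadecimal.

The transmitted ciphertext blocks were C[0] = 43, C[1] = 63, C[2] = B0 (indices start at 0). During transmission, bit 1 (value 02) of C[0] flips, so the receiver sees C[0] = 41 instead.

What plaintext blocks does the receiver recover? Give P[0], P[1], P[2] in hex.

CTR decryption: S_i = E(K, T_i) where T_i is the counter for block i; P_i = C_i ⊕ S_i.
Only C[0] changed, to 41. In CTR, a change in C_i flips the same bit in P_i only; the keystream is unaffected. Decrypting the received ciphertext:
P[0]: T = 31, S = E(K, T) = 68; 41 ⊕ 68 = 29.
P[1]: T = 32, S = E(K, T) = 69; 63 ⊕ 69 = 0A.
P[2]: T = 33, S = E(K, T) = 6A; B0 ⊕ 6A = DA.
Blocks that differ from the original plaintext: P[0].

P[0] = 29, P[1] = 0A, P[2] = DA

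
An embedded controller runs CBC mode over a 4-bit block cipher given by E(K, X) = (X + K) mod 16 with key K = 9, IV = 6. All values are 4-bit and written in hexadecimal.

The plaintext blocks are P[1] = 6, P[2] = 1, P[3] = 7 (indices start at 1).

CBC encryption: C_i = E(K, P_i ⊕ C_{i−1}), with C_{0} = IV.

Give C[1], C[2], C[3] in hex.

C[1] = 9, C[2] = 1, C[3] = F

C[1]: P[1] ⊕ 6 = 0; E(K, 0) = 9.
C[2]: P[2] ⊕ 9 = 8; E(K, 8) = 1.
C[3]: P[3] ⊕ 1 = 6; E(K, 6) = F.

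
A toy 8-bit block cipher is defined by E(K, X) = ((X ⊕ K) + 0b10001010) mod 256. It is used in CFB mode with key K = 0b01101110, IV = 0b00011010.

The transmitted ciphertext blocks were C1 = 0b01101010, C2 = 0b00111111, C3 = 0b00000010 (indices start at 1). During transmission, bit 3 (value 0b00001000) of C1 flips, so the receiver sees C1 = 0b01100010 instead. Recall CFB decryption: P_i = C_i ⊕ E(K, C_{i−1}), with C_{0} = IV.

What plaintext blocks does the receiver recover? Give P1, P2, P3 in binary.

Only C1 changed, to 0b01100010. In CFB, a change in C_i flips the same bit in P_i and garbles P_{i+1}. Decrypting the received ciphertext:
P1: E(K, 0b00011010) = 0b11111110; 0b01100010 ⊕ 0b11111110 = 0b10011100.
P2: E(K, 0b01100010) = 0b10010110; 0b00111111 ⊕ 0b10010110 = 0b10101001.
P3: E(K, 0b00111111) = 0b11011011; 0b00000010 ⊕ 0b11011011 = 0b11011001.
Blocks that differ from the original plaintext: P1, P2.

P1 = 0b10011100, P2 = 0b10101001, P3 = 0b11011001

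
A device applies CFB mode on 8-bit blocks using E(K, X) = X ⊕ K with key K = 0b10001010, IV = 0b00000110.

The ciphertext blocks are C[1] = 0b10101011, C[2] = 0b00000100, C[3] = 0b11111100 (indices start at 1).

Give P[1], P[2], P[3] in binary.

CFB decryption: P_i = C_i ⊕ E(K, C_{i−1}), with C_{0} = IV.
P[1]: E(K, 0b00000110) = 0b10001100; 0b10101011 ⊕ 0b10001100 = 0b00100111.
P[2]: E(K, 0b10101011) = 0b00100001; 0b00000100 ⊕ 0b00100001 = 0b00100101.
P[3]: E(K, 0b00000100) = 0b10001110; 0b11111100 ⊕ 0b10001110 = 0b01110010.

P[1] = 0b00100111, P[2] = 0b00100101, P[3] = 0b01110010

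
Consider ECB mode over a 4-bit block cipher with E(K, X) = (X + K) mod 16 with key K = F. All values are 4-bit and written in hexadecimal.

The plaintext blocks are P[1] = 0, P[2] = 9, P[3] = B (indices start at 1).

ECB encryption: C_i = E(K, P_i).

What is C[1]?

C[1]: E(K, 0) = F.

C[1] = F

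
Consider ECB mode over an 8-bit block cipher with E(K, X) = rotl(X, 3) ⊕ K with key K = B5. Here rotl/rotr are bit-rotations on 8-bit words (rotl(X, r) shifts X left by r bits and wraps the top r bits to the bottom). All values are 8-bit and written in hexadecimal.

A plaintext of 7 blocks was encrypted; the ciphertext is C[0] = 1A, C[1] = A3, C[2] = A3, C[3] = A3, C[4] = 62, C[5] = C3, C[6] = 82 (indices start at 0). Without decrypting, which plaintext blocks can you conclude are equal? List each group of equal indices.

ECB encrypts each block independently with the same key, so equal ciphertext blocks imply equal plaintext blocks.
C[1] = C[2] = C[3] = A3, so P[1] = P[2] = P[3].

P[1] = P[2] = P[3]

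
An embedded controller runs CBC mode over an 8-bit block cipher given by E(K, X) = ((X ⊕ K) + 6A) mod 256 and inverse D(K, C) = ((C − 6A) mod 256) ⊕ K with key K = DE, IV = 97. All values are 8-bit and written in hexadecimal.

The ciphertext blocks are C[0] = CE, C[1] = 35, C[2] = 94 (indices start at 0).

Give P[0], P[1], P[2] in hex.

CBC decryption: P_i = D(K, C_i) ⊕ C_{i−1}, with C_{−1} = IV.
P[0]: D(K, CE) = BA; BA ⊕ 97 = 2D.
P[1]: D(K, 35) = 15; 15 ⊕ CE = DB.
P[2]: D(K, 94) = F4; F4 ⊕ 35 = C1.

P[0] = 2D, P[1] = DB, P[2] = C1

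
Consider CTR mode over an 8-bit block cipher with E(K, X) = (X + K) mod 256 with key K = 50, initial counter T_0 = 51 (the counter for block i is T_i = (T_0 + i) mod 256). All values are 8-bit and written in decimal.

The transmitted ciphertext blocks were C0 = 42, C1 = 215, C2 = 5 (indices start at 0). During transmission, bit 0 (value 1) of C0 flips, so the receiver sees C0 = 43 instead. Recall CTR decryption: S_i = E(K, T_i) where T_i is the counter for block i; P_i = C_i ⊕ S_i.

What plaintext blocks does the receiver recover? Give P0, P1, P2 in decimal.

Only C0 changed, to 43. In CTR, a change in C_i flips the same bit in P_i only; the keystream is unaffected. Decrypting the received ciphertext:
P0: T = 51, S = E(K, T) = 101; 43 ⊕ 101 = 78.
P1: T = 52, S = E(K, T) = 102; 215 ⊕ 102 = 177.
P2: T = 53, S = E(K, T) = 103; 5 ⊕ 103 = 98.
Blocks that differ from the original plaintext: P0.

P0 = 78, P1 = 177, P2 = 98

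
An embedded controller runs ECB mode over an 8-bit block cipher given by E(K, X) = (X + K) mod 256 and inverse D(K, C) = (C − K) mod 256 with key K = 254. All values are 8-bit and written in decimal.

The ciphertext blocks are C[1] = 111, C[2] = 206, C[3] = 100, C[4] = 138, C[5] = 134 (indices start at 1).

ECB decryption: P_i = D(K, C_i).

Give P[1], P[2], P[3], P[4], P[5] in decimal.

P[1] = 113, P[2] = 208, P[3] = 102, P[4] = 140, P[5] = 136

P[1]: D(K, 111) = 113.
P[2]: D(K, 206) = 208.
P[3]: D(K, 100) = 102.
P[4]: D(K, 138) = 140.
P[5]: D(K, 134) = 136.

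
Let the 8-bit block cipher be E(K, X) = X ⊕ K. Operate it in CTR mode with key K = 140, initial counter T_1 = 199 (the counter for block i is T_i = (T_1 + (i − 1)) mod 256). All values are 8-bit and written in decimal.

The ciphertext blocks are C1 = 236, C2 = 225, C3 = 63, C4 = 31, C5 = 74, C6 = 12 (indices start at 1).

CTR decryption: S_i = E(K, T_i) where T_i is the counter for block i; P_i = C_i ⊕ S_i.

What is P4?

P4 = 89

P4: T = 202, S = E(K, T) = 70; 31 ⊕ 70 = 89.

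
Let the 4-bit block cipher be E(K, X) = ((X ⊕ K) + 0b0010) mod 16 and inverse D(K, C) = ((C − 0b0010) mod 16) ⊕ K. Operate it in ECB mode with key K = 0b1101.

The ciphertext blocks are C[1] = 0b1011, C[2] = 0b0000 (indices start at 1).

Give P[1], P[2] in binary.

ECB decryption: P_i = D(K, C_i).
P[1]: D(K, 0b1011) = 0b0100.
P[2]: D(K, 0b0000) = 0b0011.

P[1] = 0b0100, P[2] = 0b0011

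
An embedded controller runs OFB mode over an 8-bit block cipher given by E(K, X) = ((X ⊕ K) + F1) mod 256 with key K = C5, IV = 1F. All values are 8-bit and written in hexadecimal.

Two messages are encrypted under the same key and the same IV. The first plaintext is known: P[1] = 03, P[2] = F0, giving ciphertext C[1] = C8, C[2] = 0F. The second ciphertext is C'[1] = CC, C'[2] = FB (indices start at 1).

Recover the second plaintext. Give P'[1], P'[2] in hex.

In OFB with a reused IV, both messages share the same keystream S_i, so C_i ⊕ C'_i = P_i ⊕ P'_i and thus P'_i = P_i ⊕ C_i ⊕ C'_i.
P'[1]: 03 ⊕ C8 ⊕ CC = 07.
P'[2]: F0 ⊕ 0F ⊕ FB = 04.

P'[1] = 07, P'[2] = 04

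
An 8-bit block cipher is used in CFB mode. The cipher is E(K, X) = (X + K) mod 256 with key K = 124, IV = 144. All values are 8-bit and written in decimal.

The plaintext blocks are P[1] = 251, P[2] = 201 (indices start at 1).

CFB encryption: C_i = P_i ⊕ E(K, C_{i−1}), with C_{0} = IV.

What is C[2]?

C[2] = 186

C[1]: E(K, 144) = 12; 251 ⊕ 12 = 247.
C[2]: E(K, 247) = 115; 201 ⊕ 115 = 186.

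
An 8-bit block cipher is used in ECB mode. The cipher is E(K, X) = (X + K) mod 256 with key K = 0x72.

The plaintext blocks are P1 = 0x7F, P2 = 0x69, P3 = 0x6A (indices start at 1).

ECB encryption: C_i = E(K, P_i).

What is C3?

C3: E(K, 0x6A) = 0xDC.

C3 = 0xDC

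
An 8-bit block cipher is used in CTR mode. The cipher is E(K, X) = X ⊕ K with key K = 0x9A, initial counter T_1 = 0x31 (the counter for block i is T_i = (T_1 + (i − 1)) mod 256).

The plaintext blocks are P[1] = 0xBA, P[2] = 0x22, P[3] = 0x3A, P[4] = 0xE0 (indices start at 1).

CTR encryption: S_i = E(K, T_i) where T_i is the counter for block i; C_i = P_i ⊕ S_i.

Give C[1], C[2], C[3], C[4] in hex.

C[1]: T = 0x31, S = E(K, T) = 0xAB; 0xBA ⊕ 0xAB = 0x11.
C[2]: T = 0x32, S = E(K, T) = 0xA8; 0x22 ⊕ 0xA8 = 0x8A.
C[3]: T = 0x33, S = E(K, T) = 0xA9; 0x3A ⊕ 0xA9 = 0x93.
C[4]: T = 0x34, S = E(K, T) = 0xAE; 0xE0 ⊕ 0xAE = 0x4E.

C[1] = 0x11, C[2] = 0x8A, C[3] = 0x93, C[4] = 0x4E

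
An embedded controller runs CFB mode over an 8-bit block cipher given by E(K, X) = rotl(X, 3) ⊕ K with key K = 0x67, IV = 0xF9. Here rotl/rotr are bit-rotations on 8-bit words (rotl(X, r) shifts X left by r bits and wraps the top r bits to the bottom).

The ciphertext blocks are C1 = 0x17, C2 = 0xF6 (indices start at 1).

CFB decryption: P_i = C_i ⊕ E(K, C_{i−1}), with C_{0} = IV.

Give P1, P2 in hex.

P1: E(K, 0xF9) = 0xA8; 0x17 ⊕ 0xA8 = 0xBF.
P2: E(K, 0x17) = 0xDF; 0xF6 ⊕ 0xDF = 0x29.

P1 = 0xBF, P2 = 0x29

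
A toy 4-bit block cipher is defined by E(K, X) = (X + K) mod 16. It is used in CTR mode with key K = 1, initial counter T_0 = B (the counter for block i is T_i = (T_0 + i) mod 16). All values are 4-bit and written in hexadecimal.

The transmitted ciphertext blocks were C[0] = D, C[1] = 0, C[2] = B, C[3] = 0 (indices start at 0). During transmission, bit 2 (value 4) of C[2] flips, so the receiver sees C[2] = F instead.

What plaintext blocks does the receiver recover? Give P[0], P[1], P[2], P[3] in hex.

CTR decryption: S_i = E(K, T_i) where T_i is the counter for block i; P_i = C_i ⊕ S_i.
Only C[2] changed, to F. In CTR, a change in C_i flips the same bit in P_i only; the keystream is unaffected. Decrypting the received ciphertext:
P[0]: T = B, S = E(K, T) = C; D ⊕ C = 1.
P[1]: T = C, S = E(K, T) = D; 0 ⊕ D = D.
P[2]: T = D, S = E(K, T) = E; F ⊕ E = 1.
P[3]: T = E, S = E(K, T) = F; 0 ⊕ F = F.
Blocks that differ from the original plaintext: P[2].

P[0] = 1, P[1] = D, P[2] = 1, P[3] = F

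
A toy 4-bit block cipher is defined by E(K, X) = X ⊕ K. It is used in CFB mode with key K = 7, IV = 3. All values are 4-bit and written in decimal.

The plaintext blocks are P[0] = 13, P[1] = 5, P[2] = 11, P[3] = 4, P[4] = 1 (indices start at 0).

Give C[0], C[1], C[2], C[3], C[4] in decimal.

C[0] = 9, C[1] = 11, C[2] = 7, C[3] = 4, C[4] = 2

CFB encryption: C_i = P_i ⊕ E(K, C_{i−1}), with C_{−1} = IV.
C[0]: E(K, 3) = 4; 13 ⊕ 4 = 9.
C[1]: E(K, 9) = 14; 5 ⊕ 14 = 11.
C[2]: E(K, 11) = 12; 11 ⊕ 12 = 7.
C[3]: E(K, 7) = 0; 4 ⊕ 0 = 4.
C[4]: E(K, 4) = 3; 1 ⊕ 3 = 2.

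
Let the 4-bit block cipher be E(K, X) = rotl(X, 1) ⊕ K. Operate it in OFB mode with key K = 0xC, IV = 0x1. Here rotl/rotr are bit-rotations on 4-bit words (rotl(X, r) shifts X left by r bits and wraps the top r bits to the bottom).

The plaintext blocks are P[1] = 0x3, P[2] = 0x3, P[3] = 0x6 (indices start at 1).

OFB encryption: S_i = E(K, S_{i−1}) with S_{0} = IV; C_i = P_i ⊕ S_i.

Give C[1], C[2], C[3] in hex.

C[1] = 0xD, C[2] = 0x2, C[3] = 0x8

C[1]: S = E(K, 0x1) = 0xE; 0x3 ⊕ 0xE = 0xD.
C[2]: S = E(K, 0xE) = 0x1; 0x3 ⊕ 0x1 = 0x2.
C[3]: S = E(K, 0x1) = 0xE; 0x6 ⊕ 0xE = 0x8.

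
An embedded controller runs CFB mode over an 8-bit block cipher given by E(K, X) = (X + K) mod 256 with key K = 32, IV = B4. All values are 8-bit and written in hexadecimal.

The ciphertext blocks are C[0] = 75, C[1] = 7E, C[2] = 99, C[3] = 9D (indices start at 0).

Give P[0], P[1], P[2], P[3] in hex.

P[0] = 93, P[1] = D9, P[2] = 29, P[3] = 56

CFB decryption: P_i = C_i ⊕ E(K, C_{i−1}), with C_{−1} = IV.
P[0]: E(K, B4) = E6; 75 ⊕ E6 = 93.
P[1]: E(K, 75) = A7; 7E ⊕ A7 = D9.
P[2]: E(K, 7E) = B0; 99 ⊕ B0 = 29.
P[3]: E(K, 99) = CB; 9D ⊕ CB = 56.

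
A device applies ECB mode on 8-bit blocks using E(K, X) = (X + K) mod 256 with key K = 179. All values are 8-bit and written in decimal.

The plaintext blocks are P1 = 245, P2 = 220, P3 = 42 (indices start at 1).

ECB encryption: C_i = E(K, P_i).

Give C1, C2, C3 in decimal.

C1 = 168, C2 = 143, C3 = 221

C1: E(K, 245) = 168.
C2: E(K, 220) = 143.
C3: E(K, 42) = 221.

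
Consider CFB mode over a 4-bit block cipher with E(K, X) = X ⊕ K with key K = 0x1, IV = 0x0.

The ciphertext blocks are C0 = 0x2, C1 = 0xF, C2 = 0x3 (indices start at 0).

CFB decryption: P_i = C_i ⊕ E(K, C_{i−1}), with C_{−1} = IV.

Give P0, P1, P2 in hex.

P0: E(K, 0x0) = 0x1; 0x2 ⊕ 0x1 = 0x3.
P1: E(K, 0x2) = 0x3; 0xF ⊕ 0x3 = 0xC.
P2: E(K, 0xF) = 0xE; 0x3 ⊕ 0xE = 0xD.

P0 = 0x3, P1 = 0xC, P2 = 0xD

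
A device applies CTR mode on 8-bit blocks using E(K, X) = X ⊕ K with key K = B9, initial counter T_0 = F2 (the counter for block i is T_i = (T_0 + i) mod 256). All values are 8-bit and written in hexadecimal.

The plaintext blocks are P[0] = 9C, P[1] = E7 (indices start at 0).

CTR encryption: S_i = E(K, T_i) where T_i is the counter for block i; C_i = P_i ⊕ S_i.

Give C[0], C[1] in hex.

C[0]: T = F2, S = E(K, T) = 4B; 9C ⊕ 4B = D7.
C[1]: T = F3, S = E(K, T) = 4A; E7 ⊕ 4A = AD.

C[0] = D7, C[1] = AD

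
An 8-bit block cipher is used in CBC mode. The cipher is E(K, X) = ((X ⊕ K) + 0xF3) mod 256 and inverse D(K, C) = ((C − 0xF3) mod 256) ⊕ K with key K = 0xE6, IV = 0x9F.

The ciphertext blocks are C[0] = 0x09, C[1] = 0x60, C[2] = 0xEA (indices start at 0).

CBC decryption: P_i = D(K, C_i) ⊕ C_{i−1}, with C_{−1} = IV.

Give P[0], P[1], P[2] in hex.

P[0] = 0x6F, P[1] = 0x82, P[2] = 0x71

P[0]: D(K, 0x09) = 0xF0; 0xF0 ⊕ 0x9F = 0x6F.
P[1]: D(K, 0x60) = 0x8B; 0x8B ⊕ 0x09 = 0x82.
P[2]: D(K, 0xEA) = 0x11; 0x11 ⊕ 0x60 = 0x71.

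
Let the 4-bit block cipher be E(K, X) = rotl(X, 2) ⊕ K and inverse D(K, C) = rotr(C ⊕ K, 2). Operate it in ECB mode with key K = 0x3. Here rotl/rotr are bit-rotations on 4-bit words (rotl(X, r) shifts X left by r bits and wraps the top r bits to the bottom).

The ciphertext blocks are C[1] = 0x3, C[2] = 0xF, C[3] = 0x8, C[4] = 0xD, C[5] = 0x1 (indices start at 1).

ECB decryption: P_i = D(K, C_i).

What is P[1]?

P[1]: D(K, 0x3) = 0x0.

P[1] = 0x0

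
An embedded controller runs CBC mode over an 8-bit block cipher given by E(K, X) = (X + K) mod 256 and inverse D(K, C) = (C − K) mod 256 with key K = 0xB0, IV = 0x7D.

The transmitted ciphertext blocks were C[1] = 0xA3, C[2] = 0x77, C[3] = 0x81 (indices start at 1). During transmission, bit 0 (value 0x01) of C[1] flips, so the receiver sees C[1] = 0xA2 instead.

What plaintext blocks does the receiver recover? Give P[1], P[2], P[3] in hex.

P[1] = 0x8F, P[2] = 0x65, P[3] = 0xA6

CBC decryption: P_i = D(K, C_i) ⊕ C_{i−1}, with C_{0} = IV.
Only C[1] changed, to 0xA2. In CBC, a change in C_i garbles P_i and flips the same bit in P_{i+1}. Decrypting the received ciphertext:
P[1]: D(K, 0xA2) = 0xF2; 0xF2 ⊕ 0x7D = 0x8F.
P[2]: D(K, 0x77) = 0xC7; 0xC7 ⊕ 0xA2 = 0x65.
P[3]: D(K, 0x81) = 0xD1; 0xD1 ⊕ 0x77 = 0xA6.
Blocks that differ from the original plaintext: P[1], P[2].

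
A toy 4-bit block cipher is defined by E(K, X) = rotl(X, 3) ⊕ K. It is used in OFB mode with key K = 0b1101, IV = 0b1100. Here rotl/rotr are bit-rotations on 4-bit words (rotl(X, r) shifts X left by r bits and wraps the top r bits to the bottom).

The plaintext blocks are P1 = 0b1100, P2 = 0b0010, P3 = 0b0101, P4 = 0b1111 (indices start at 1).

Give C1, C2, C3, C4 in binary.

C1 = 0b0111, C2 = 0b0010, C3 = 0b1000, C4 = 0b1100

OFB encryption: S_i = E(K, S_{i−1}) with S_{0} = IV; C_i = P_i ⊕ S_i.
C1: S = E(K, 0b1100) = 0b1011; 0b1100 ⊕ 0b1011 = 0b0111.
C2: S = E(K, 0b1011) = 0b0000; 0b0010 ⊕ 0b0000 = 0b0010.
C3: S = E(K, 0b0000) = 0b1101; 0b0101 ⊕ 0b1101 = 0b1000.
C4: S = E(K, 0b1101) = 0b0011; 0b1111 ⊕ 0b0011 = 0b1100.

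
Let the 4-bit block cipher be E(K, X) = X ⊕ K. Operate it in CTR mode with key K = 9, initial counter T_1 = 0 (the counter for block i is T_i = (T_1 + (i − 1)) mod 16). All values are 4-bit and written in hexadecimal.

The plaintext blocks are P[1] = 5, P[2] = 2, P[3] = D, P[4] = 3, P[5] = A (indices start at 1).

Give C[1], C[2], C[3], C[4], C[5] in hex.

C[1] = C, C[2] = A, C[3] = 6, C[4] = 9, C[5] = 7

CTR encryption: S_i = E(K, T_i) where T_i is the counter for block i; C_i = P_i ⊕ S_i.
C[1]: T = 0, S = E(K, T) = 9; 5 ⊕ 9 = C.
C[2]: T = 1, S = E(K, T) = 8; 2 ⊕ 8 = A.
C[3]: T = 2, S = E(K, T) = B; D ⊕ B = 6.
C[4]: T = 3, S = E(K, T) = A; 3 ⊕ A = 9.
C[5]: T = 4, S = E(K, T) = D; A ⊕ D = 7.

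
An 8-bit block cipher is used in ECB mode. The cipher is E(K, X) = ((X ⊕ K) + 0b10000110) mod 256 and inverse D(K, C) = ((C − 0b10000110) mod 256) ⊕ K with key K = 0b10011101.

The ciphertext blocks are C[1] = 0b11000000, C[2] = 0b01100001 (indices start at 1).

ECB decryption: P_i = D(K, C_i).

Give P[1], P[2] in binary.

P[1] = 0b10100111, P[2] = 0b01000110

P[1]: D(K, 0b11000000) = 0b10100111.
P[2]: D(K, 0b01100001) = 0b01000110.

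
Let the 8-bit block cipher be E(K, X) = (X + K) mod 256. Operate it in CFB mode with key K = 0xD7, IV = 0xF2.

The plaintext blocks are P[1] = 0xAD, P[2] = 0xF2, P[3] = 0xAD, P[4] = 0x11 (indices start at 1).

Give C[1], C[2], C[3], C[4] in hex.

C[1] = 0x64, C[2] = 0xC9, C[3] = 0x0D, C[4] = 0xF5

CFB encryption: C_i = P_i ⊕ E(K, C_{i−1}), with C_{0} = IV.
C[1]: E(K, 0xF2) = 0xC9; 0xAD ⊕ 0xC9 = 0x64.
C[2]: E(K, 0x64) = 0x3B; 0xF2 ⊕ 0x3B = 0xC9.
C[3]: E(K, 0xC9) = 0xA0; 0xAD ⊕ 0xA0 = 0x0D.
C[4]: E(K, 0x0D) = 0xE4; 0x11 ⊕ 0xE4 = 0xF5.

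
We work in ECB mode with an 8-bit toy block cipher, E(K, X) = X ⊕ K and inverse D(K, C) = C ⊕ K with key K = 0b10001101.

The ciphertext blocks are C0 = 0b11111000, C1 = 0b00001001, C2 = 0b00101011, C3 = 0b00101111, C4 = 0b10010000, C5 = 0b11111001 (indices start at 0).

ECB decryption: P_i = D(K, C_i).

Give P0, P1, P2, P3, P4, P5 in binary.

P0: D(K, 0b11111000) = 0b01110101.
P1: D(K, 0b00001001) = 0b10000100.
P2: D(K, 0b00101011) = 0b10100110.
P3: D(K, 0b00101111) = 0b10100010.
P4: D(K, 0b10010000) = 0b00011101.
P5: D(K, 0b11111001) = 0b01110100.

P0 = 0b01110101, P1 = 0b10000100, P2 = 0b10100110, P3 = 0b10100010, P4 = 0b00011101, P5 = 0b01110100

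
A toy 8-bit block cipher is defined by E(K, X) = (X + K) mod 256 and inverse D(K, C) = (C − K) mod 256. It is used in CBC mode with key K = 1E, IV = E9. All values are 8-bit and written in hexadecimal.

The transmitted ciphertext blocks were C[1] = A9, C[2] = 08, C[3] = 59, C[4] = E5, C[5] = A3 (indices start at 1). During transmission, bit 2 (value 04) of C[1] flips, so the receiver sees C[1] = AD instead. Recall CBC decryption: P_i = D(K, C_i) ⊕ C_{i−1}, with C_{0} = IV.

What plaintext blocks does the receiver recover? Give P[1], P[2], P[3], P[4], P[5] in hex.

P[1] = 66, P[2] = 47, P[3] = 33, P[4] = 9E, P[5] = 60

Only C[1] changed, to AD. In CBC, a change in C_i garbles P_i and flips the same bit in P_{i+1}. Decrypting the received ciphertext:
P[1]: D(K, AD) = 8F; 8F ⊕ E9 = 66.
P[2]: D(K, 08) = EA; EA ⊕ AD = 47.
P[3]: D(K, 59) = 3B; 3B ⊕ 08 = 33.
P[4]: D(K, E5) = C7; C7 ⊕ 59 = 9E.
P[5]: D(K, A3) = 85; 85 ⊕ E5 = 60.
Blocks that differ from the original plaintext: P[1], P[2].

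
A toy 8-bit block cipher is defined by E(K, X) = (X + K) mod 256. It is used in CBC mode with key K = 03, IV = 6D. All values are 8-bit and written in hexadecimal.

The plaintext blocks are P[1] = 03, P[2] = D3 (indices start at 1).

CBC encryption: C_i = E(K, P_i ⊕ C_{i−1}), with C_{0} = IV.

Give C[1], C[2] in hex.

C[1]: P[1] ⊕ 6D = 6E; E(K, 6E) = 71.
C[2]: P[2] ⊕ 71 = A2; E(K, A2) = A5.

C[1] = 71, C[2] = A5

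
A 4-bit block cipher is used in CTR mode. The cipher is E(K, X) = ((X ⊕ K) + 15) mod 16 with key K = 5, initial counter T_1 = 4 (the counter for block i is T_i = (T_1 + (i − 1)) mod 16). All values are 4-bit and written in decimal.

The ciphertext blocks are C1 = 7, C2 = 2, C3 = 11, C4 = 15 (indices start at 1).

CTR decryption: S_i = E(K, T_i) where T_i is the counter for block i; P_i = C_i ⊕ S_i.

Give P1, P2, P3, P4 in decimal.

P1: T = 4, S = E(K, T) = 0; 7 ⊕ 0 = 7.
P2: T = 5, S = E(K, T) = 15; 2 ⊕ 15 = 13.
P3: T = 6, S = E(K, T) = 2; 11 ⊕ 2 = 9.
P4: T = 7, S = E(K, T) = 1; 15 ⊕ 1 = 14.

P1 = 7, P2 = 13, P3 = 9, P4 = 14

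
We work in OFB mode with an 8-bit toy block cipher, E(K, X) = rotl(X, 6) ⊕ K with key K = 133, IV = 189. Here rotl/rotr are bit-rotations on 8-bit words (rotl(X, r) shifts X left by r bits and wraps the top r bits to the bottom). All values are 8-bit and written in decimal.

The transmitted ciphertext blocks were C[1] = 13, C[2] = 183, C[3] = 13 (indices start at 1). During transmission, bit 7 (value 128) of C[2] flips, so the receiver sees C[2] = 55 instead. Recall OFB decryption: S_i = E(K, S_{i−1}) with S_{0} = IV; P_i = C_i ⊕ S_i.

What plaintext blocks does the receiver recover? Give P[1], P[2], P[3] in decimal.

Only C[2] changed, to 55. In OFB, a change in C_i flips the same bit in P_i only; the keystream is unaffected. Decrypting the received ciphertext:
P[1]: S = E(K, 189) = 234; 13 ⊕ 234 = 231.
P[2]: S = E(K, 234) = 63; 55 ⊕ 63 = 8.
P[3]: S = E(K, 63) = 74; 13 ⊕ 74 = 71.
Blocks that differ from the original plaintext: P[2].

P[1] = 231, P[2] = 8, P[3] = 71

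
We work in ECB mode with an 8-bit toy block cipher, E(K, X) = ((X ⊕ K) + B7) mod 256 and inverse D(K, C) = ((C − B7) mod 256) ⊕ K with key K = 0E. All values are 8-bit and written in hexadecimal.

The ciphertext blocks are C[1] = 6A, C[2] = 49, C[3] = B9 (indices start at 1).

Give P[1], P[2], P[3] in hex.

ECB decryption: P_i = D(K, C_i).
P[1]: D(K, 6A) = BD.
P[2]: D(K, 49) = 9C.
P[3]: D(K, B9) = 0C.

P[1] = BD, P[2] = 9C, P[3] = 0C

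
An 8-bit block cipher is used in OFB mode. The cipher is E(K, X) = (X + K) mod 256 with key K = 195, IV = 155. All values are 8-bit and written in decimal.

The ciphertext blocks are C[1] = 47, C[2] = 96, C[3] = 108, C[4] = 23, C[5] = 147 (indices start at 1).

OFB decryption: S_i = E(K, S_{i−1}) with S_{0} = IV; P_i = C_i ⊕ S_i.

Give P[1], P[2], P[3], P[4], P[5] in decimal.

P[1]: S = E(K, 155) = 94; 47 ⊕ 94 = 113.
P[2]: S = E(K, 94) = 33; 96 ⊕ 33 = 65.
P[3]: S = E(K, 33) = 228; 108 ⊕ 228 = 136.
P[4]: S = E(K, 228) = 167; 23 ⊕ 167 = 176.
P[5]: S = E(K, 167) = 106; 147 ⊕ 106 = 249.

P[1] = 113, P[2] = 65, P[3] = 136, P[4] = 176, P[5] = 249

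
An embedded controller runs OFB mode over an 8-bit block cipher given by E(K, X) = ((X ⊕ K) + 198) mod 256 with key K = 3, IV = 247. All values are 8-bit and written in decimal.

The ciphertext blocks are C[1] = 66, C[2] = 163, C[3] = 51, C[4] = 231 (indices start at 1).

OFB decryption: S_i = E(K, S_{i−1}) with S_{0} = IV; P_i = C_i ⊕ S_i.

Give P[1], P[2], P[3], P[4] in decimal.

P[1] = 248, P[2] = 220, P[3] = 113, P[4] = 224

P[1]: S = E(K, 247) = 186; 66 ⊕ 186 = 248.
P[2]: S = E(K, 186) = 127; 163 ⊕ 127 = 220.
P[3]: S = E(K, 127) = 66; 51 ⊕ 66 = 113.
P[4]: S = E(K, 66) = 7; 231 ⊕ 7 = 224.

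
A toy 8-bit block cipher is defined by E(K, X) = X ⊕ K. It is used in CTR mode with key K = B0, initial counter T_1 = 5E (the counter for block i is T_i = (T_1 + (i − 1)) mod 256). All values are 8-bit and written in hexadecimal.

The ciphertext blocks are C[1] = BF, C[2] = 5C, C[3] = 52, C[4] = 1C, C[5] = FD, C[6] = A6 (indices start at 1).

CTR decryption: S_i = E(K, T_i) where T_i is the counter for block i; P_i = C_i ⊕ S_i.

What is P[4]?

P[4] = CD

P[4]: T = 61, S = E(K, T) = D1; 1C ⊕ D1 = CD.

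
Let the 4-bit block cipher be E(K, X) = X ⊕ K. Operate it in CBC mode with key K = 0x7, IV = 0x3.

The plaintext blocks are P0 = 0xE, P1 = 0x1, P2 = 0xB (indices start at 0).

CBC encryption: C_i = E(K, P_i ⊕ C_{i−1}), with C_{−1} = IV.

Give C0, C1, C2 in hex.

C0 = 0xA, C1 = 0xC, C2 = 0x0

C0: P0 ⊕ 0x3 = 0xD; E(K, 0xD) = 0xA.
C1: P1 ⊕ 0xA = 0xB; E(K, 0xB) = 0xC.
C2: P2 ⊕ 0xC = 0x7; E(K, 0x7) = 0x0.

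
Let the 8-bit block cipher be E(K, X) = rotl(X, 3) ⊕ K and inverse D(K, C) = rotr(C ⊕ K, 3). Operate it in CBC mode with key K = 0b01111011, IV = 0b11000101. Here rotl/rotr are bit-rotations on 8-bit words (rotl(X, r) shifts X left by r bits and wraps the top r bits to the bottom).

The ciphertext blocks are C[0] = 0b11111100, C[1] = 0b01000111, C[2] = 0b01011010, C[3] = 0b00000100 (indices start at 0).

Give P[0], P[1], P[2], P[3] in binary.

P[0] = 0b00110101, P[1] = 0b01111011, P[2] = 0b01100011, P[3] = 0b10110101

CBC decryption: P_i = D(K, C_i) ⊕ C_{i−1}, with C_{−1} = IV.
P[0]: D(K, 0b11111100) = 0b11110000; 0b11110000 ⊕ 0b11000101 = 0b00110101.
P[1]: D(K, 0b01000111) = 0b10000111; 0b10000111 ⊕ 0b11111100 = 0b01111011.
P[2]: D(K, 0b01011010) = 0b00100100; 0b00100100 ⊕ 0b01000111 = 0b01100011.
P[3]: D(K, 0b00000100) = 0b11101111; 0b11101111 ⊕ 0b01011010 = 0b10110101.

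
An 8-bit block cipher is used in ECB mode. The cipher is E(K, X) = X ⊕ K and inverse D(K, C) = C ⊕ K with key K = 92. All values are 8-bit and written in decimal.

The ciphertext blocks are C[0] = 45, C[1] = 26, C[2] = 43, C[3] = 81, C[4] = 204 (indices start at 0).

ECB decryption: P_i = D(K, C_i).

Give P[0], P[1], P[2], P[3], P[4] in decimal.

P[0]: D(K, 45) = 113.
P[1]: D(K, 26) = 70.
P[2]: D(K, 43) = 119.
P[3]: D(K, 81) = 13.
P[4]: D(K, 204) = 144.

P[0] = 113, P[1] = 70, P[2] = 119, P[3] = 13, P[4] = 144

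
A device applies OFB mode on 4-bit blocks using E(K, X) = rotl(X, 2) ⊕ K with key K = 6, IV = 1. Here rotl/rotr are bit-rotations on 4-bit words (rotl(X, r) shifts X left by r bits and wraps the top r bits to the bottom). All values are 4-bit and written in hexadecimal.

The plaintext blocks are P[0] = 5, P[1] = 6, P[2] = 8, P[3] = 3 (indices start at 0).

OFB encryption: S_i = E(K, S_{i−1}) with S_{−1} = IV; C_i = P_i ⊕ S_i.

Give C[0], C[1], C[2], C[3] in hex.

C[0] = 7, C[1] = 8, C[2] = 5, C[3] = 2

C[0]: S = E(K, 1) = 2; 5 ⊕ 2 = 7.
C[1]: S = E(K, 2) = E; 6 ⊕ E = 8.
C[2]: S = E(K, E) = D; 8 ⊕ D = 5.
C[3]: S = E(K, D) = 1; 3 ⊕ 1 = 2.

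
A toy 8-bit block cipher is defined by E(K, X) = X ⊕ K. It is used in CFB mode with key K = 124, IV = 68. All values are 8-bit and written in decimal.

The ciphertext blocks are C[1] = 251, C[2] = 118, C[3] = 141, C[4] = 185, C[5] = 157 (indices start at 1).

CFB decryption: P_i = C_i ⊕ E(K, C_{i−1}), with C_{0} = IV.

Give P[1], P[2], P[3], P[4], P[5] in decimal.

P[1] = 195, P[2] = 241, P[3] = 135, P[4] = 72, P[5] = 88

P[1]: E(K, 68) = 56; 251 ⊕ 56 = 195.
P[2]: E(K, 251) = 135; 118 ⊕ 135 = 241.
P[3]: E(K, 118) = 10; 141 ⊕ 10 = 135.
P[4]: E(K, 141) = 241; 185 ⊕ 241 = 72.
P[5]: E(K, 185) = 197; 157 ⊕ 197 = 88.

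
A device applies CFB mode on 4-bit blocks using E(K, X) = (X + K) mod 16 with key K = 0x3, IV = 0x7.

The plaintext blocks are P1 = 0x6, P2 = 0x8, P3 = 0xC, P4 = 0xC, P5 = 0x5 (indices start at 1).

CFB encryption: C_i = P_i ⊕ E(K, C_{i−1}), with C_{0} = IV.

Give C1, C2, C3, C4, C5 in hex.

C1 = 0xC, C2 = 0x7, C3 = 0x6, C4 = 0x5, C5 = 0xD

C1: E(K, 0x7) = 0xA; 0x6 ⊕ 0xA = 0xC.
C2: E(K, 0xC) = 0xF; 0x8 ⊕ 0xF = 0x7.
C3: E(K, 0x7) = 0xA; 0xC ⊕ 0xA = 0x6.
C4: E(K, 0x6) = 0x9; 0xC ⊕ 0x9 = 0x5.
C5: E(K, 0x5) = 0x8; 0x5 ⊕ 0x8 = 0xD.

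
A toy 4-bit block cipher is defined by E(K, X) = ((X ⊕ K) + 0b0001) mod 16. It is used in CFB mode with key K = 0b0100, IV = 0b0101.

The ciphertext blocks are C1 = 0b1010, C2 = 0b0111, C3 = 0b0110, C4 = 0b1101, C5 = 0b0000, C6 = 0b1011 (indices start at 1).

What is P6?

P6 = 0b1110

CFB decryption: P_i = C_i ⊕ E(K, C_{i−1}), with C_{0} = IV.
P6: E(K, 0b0000) = 0b0101; 0b1011 ⊕ 0b0101 = 0b1110.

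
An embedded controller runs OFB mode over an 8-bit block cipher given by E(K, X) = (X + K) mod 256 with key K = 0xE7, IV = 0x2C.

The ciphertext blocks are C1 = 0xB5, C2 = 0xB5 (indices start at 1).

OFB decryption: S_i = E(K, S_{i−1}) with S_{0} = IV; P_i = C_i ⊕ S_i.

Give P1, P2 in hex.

P1: S = E(K, 0x2C) = 0x13; 0xB5 ⊕ 0x13 = 0xA6.
P2: S = E(K, 0x13) = 0xFA; 0xB5 ⊕ 0xFA = 0x4F.

P1 = 0xA6, P2 = 0x4F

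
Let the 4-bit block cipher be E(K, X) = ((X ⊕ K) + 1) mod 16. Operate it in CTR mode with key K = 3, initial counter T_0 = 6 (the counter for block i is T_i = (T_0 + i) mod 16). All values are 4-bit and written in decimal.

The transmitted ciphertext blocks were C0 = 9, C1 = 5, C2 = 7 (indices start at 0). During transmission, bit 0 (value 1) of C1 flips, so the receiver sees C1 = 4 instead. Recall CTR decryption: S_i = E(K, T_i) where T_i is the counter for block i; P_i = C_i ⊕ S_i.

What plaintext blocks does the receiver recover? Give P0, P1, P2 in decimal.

P0 = 15, P1 = 1, P2 = 11

Only C1 changed, to 4. In CTR, a change in C_i flips the same bit in P_i only; the keystream is unaffected. Decrypting the received ciphertext:
P0: T = 6, S = E(K, T) = 6; 9 ⊕ 6 = 15.
P1: T = 7, S = E(K, T) = 5; 4 ⊕ 5 = 1.
P2: T = 8, S = E(K, T) = 12; 7 ⊕ 12 = 11.
Blocks that differ from the original plaintext: P1.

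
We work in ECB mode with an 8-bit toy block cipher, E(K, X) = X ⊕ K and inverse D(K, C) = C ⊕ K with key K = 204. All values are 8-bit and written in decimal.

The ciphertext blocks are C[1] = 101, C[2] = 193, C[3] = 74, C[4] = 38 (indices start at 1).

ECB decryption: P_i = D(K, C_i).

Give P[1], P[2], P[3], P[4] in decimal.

P[1] = 169, P[2] = 13, P[3] = 134, P[4] = 234

P[1]: D(K, 101) = 169.
P[2]: D(K, 193) = 13.
P[3]: D(K, 74) = 134.
P[4]: D(K, 38) = 234.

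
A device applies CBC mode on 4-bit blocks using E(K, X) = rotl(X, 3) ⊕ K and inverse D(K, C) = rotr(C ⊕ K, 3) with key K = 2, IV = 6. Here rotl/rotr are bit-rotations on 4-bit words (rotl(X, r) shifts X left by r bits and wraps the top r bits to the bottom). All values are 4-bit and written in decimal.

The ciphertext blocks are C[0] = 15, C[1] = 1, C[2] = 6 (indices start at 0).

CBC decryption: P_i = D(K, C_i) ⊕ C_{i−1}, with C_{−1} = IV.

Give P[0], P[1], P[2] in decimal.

P[0]: D(K, 15) = 11; 11 ⊕ 6 = 13.
P[1]: D(K, 1) = 6; 6 ⊕ 15 = 9.
P[2]: D(K, 6) = 8; 8 ⊕ 1 = 9.

P[0] = 13, P[1] = 9, P[2] = 9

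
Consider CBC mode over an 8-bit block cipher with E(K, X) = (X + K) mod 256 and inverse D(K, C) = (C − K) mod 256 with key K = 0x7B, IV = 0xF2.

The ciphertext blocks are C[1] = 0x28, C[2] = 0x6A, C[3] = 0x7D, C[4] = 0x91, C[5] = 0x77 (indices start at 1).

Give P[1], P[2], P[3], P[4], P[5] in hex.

P[1] = 0x5F, P[2] = 0xC7, P[3] = 0x68, P[4] = 0x6B, P[5] = 0x6D

CBC decryption: P_i = D(K, C_i) ⊕ C_{i−1}, with C_{0} = IV.
P[1]: D(K, 0x28) = 0xAD; 0xAD ⊕ 0xF2 = 0x5F.
P[2]: D(K, 0x6A) = 0xEF; 0xEF ⊕ 0x28 = 0xC7.
P[3]: D(K, 0x7D) = 0x02; 0x02 ⊕ 0x6A = 0x68.
P[4]: D(K, 0x91) = 0x16; 0x16 ⊕ 0x7D = 0x6B.
P[5]: D(K, 0x77) = 0xFC; 0xFC ⊕ 0x91 = 0x6D.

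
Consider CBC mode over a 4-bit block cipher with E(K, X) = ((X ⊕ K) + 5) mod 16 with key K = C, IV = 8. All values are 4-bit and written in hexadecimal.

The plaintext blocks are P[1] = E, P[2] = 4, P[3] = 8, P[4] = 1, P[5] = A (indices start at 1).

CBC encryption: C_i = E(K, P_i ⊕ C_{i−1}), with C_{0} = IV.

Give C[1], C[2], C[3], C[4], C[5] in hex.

C[1]: P[1] ⊕ 8 = 6; E(K, 6) = F.
C[2]: P[2] ⊕ F = B; E(K, B) = C.
C[3]: P[3] ⊕ C = 4; E(K, 4) = D.
C[4]: P[4] ⊕ D = C; E(K, C) = 5.
C[5]: P[5] ⊕ 5 = F; E(K, F) = 8.

C[1] = F, C[2] = C, C[3] = D, C[4] = 5, C[5] = 8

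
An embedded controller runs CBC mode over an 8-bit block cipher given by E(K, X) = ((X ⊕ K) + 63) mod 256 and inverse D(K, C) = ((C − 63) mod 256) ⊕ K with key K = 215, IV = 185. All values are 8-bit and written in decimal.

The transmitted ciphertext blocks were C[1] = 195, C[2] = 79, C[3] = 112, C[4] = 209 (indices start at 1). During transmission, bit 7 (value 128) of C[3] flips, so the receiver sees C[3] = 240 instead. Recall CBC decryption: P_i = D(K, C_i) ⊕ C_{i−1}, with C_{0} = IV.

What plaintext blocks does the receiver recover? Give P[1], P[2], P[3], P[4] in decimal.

P[1] = 234, P[2] = 4, P[3] = 41, P[4] = 181

Only C[3] changed, to 240. In CBC, a change in C_i garbles P_i and flips the same bit in P_{i+1}. Decrypting the received ciphertext:
P[1]: D(K, 195) = 83; 83 ⊕ 185 = 234.
P[2]: D(K, 79) = 199; 199 ⊕ 195 = 4.
P[3]: D(K, 240) = 102; 102 ⊕ 79 = 41.
P[4]: D(K, 209) = 69; 69 ⊕ 240 = 181.
Blocks that differ from the original plaintext: P[3], P[4].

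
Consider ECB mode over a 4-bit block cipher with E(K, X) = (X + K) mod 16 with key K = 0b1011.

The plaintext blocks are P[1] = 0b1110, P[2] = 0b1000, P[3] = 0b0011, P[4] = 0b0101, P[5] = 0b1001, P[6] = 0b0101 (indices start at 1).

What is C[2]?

C[2] = 0b0011

ECB encryption: C_i = E(K, P_i).
C[2]: E(K, 0b1000) = 0b0011.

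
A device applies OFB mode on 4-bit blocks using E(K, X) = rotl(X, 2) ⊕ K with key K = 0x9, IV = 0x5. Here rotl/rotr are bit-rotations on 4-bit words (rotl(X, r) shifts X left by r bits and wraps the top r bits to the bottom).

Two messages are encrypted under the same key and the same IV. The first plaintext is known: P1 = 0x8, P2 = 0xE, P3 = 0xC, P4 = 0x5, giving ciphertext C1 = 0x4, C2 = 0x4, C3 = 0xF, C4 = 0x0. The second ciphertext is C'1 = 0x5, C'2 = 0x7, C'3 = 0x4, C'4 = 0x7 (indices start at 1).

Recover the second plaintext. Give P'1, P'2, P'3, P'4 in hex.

P'1 = 0x9, P'2 = 0xD, P'3 = 0x7, P'4 = 0x2

In OFB with a reused IV, both messages share the same keystream S_i, so C_i ⊕ C'_i = P_i ⊕ P'_i and thus P'_i = P_i ⊕ C_i ⊕ C'_i.
P'1: 0x8 ⊕ 0x4 ⊕ 0x5 = 0x9.
P'2: 0xE ⊕ 0x4 ⊕ 0x7 = 0xD.
P'3: 0xC ⊕ 0xF ⊕ 0x4 = 0x7.
P'4: 0x5 ⊕ 0x0 ⊕ 0x7 = 0x2.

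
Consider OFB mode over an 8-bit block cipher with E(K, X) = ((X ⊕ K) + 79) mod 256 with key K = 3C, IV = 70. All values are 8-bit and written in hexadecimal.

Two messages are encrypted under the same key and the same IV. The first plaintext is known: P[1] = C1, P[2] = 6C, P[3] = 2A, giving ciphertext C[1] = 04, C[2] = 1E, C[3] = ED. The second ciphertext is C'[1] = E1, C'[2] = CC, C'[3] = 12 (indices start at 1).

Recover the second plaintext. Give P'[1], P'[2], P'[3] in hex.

In OFB with a reused IV, both messages share the same keystream S_i, so C_i ⊕ C'_i = P_i ⊕ P'_i and thus P'_i = P_i ⊕ C_i ⊕ C'_i.
P'[1]: C1 ⊕ 04 ⊕ E1 = 24.
P'[2]: 6C ⊕ 1E ⊕ CC = BE.
P'[3]: 2A ⊕ ED ⊕ 12 = D5.

P'[1] = 24, P'[2] = BE, P'[3] = D5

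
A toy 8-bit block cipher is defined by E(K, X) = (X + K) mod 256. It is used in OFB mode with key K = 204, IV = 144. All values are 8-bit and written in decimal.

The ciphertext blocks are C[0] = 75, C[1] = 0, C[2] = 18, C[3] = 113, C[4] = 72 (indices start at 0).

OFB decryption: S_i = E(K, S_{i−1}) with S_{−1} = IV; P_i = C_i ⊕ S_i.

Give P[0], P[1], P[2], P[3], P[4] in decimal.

P[0]: S = E(K, 144) = 92; 75 ⊕ 92 = 23.
P[1]: S = E(K, 92) = 40; 0 ⊕ 40 = 40.
P[2]: S = E(K, 40) = 244; 18 ⊕ 244 = 230.
P[3]: S = E(K, 244) = 192; 113 ⊕ 192 = 177.
P[4]: S = E(K, 192) = 140; 72 ⊕ 140 = 196.

P[0] = 23, P[1] = 40, P[2] = 230, P[3] = 177, P[4] = 196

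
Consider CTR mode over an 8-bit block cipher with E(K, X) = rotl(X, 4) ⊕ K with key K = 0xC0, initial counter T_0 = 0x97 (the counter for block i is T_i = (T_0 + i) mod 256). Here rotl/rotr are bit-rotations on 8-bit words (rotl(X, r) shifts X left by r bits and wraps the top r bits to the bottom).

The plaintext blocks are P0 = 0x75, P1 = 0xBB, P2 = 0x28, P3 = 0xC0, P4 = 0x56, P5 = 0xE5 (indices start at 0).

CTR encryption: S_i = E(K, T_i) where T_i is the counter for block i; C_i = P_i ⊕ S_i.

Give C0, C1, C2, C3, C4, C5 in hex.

C0: T = 0x97, S = E(K, T) = 0xB9; 0x75 ⊕ 0xB9 = 0xCC.
C1: T = 0x98, S = E(K, T) = 0x49; 0xBB ⊕ 0x49 = 0xF2.
C2: T = 0x99, S = E(K, T) = 0x59; 0x28 ⊕ 0x59 = 0x71.
C3: T = 0x9A, S = E(K, T) = 0x69; 0xC0 ⊕ 0x69 = 0xA9.
C4: T = 0x9B, S = E(K, T) = 0x79; 0x56 ⊕ 0x79 = 0x2F.
C5: T = 0x9C, S = E(K, T) = 0x09; 0xE5 ⊕ 0x09 = 0xEC.

C0 = 0xCC, C1 = 0xF2, C2 = 0x71, C3 = 0xA9, C4 = 0x2F, C5 = 0xEC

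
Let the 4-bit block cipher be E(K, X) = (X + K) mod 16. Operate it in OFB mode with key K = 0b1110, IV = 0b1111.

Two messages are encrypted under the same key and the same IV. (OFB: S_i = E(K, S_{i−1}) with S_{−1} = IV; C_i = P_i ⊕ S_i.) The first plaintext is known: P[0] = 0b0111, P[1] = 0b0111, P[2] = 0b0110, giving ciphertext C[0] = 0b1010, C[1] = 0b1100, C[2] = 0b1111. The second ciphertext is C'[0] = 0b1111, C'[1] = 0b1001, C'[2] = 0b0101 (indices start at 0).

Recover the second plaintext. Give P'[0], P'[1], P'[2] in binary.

P'[0] = 0b0010, P'[1] = 0b0010, P'[2] = 0b1100

In OFB with a reused IV, both messages share the same keystream S_i, so C_i ⊕ C'_i = P_i ⊕ P'_i and thus P'_i = P_i ⊕ C_i ⊕ C'_i.
P'[0]: 0b0111 ⊕ 0b1010 ⊕ 0b1111 = 0b0010.
P'[1]: 0b0111 ⊕ 0b1100 ⊕ 0b1001 = 0b0010.
P'[2]: 0b0110 ⊕ 0b1111 ⊕ 0b0101 = 0b1100.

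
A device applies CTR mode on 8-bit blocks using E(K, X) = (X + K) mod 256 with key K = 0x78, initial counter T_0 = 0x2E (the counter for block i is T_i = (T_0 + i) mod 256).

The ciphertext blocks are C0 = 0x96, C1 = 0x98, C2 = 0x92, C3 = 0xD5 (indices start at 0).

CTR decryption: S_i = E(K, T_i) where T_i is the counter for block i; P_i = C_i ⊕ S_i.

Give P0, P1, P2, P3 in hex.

P0: T = 0x2E, S = E(K, T) = 0xA6; 0x96 ⊕ 0xA6 = 0x30.
P1: T = 0x2F, S = E(K, T) = 0xA7; 0x98 ⊕ 0xA7 = 0x3F.
P2: T = 0x30, S = E(K, T) = 0xA8; 0x92 ⊕ 0xA8 = 0x3A.
P3: T = 0x31, S = E(K, T) = 0xA9; 0xD5 ⊕ 0xA9 = 0x7C.

P0 = 0x30, P1 = 0x3F, P2 = 0x3A, P3 = 0x7C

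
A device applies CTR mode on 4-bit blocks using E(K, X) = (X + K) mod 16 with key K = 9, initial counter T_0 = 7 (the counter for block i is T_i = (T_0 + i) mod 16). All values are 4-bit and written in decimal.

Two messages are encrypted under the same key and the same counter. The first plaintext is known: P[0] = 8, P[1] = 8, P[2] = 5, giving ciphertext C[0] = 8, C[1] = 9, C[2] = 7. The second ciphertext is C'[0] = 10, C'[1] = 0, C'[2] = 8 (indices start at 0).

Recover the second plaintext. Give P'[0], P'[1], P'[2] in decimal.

P'[0] = 10, P'[1] = 1, P'[2] = 10

In CTR with a reused counter, both messages share the same keystream S_i, so C_i ⊕ C'_i = P_i ⊕ P'_i and thus P'_i = P_i ⊕ C_i ⊕ C'_i.
P'[0]: 8 ⊕ 8 ⊕ 10 = 10.
P'[1]: 8 ⊕ 9 ⊕ 0 = 1.
P'[2]: 5 ⊕ 7 ⊕ 8 = 10.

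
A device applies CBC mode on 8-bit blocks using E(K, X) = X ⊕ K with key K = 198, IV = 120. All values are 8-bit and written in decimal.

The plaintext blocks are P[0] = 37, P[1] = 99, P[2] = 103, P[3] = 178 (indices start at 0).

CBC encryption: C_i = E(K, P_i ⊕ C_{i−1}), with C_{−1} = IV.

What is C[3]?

C[0]: P[0] ⊕ 120 = 93; E(K, 93) = 155.
C[1]: P[1] ⊕ 155 = 248; E(K, 248) = 62.
C[2]: P[2] ⊕ 62 = 89; E(K, 89) = 159.
C[3]: P[3] ⊕ 159 = 45; E(K, 45) = 235.

C[3] = 235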